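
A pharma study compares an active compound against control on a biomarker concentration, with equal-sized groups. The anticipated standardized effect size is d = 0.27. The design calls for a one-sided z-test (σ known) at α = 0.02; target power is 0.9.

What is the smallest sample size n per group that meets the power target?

For power 0.9 need Φ(δ − z_{0.02}) = 0.9, so δ = z_{0.02} + z_{0.10} = 2.054 + 1.282 = 3.335.
δ = d·√(n/2) ⇒ n = 2(δ/d)² = 2 × (3.335 / 0.27)² = 305.19.
Rounding up, n = 306 per group.

n = 306 per group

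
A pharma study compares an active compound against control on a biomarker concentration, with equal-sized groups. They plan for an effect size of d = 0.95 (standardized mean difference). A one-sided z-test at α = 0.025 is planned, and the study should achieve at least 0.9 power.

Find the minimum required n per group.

Set Φ(δ − 1.960) = 0.9; then δ − 1.960 = Φ⁻¹(0.9) = 1.282, giving δ = 3.242.
δ = d·√(n/2) ⇒ n = 2(δ/d)² = 2 × (3.242 / 0.95)² = 23.29.
Rounding up, n = 24 per group.

n = 24 per group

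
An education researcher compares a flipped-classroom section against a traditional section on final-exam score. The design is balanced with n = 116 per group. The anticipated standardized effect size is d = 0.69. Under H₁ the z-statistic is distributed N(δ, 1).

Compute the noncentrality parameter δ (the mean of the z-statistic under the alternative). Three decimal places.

δ ≈ 5.255

The noncentrality parameter scales effect size by the design's sample-size factor: δ = d·√(n/2) = 0.69 × √(116/2) = 5.2549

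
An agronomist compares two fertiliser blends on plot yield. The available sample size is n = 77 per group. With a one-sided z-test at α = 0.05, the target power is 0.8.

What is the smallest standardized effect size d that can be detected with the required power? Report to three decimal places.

d ≈ 0.401

Need Φ(δ − 1.645) = 0.8, so δ = 1.645 + 0.842 = 2.486.
δ = d·√(n/2) ⇒ d = δ/√(n/2) = 2.486/√(77/2) = 0.4007.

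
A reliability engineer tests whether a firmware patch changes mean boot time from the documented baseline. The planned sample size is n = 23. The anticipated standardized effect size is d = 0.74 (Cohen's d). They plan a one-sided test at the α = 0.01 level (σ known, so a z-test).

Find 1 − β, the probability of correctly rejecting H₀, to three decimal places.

Noncentrality parameter: δ = d·√n = 0.74 × √23 = 3.5489
Critical value for a one-sided test at α = 0.01: z_α = 2.326.
Power = Φ(δ − 2.326) = Φ(1.223) = 0.8893.

Power ≈ 0.889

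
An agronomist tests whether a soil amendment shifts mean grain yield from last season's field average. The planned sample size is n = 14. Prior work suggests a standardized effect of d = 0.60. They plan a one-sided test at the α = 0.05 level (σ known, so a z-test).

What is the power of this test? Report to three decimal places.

Noncentrality parameter: λ = d·√n = 0.60 × √14 = 2.2450
One-sided α = 0.05 → critical value z_{0.05} = 1.645.
Power = P(Z > 1.645 − λ) = Φ(0.600) = 0.7258.

Power ≈ 0.726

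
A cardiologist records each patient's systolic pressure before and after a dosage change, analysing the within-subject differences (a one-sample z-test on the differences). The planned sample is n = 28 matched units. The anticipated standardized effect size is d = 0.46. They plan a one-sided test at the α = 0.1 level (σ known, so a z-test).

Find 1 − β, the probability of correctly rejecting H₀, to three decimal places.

Noncentrality parameter: δ = d·√n = 0.46 × √28 = 2.4341
One-sided α = 0.1 → critical value z_{0.1} = 1.282.
Power = Φ(δ − 1.282) = Φ(1.153) = 0.8755.

Power ≈ 0.875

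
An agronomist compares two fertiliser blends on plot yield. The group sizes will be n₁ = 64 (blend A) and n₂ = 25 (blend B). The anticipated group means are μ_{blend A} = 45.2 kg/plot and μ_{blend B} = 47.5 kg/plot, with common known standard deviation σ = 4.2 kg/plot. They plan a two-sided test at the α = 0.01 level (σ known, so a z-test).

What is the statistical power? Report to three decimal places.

Standardized effect: d = |μ_{blend A} − μ_{blend B}| / σ = |45.2 − 47.5| / 4.2 = 0.5476
Noncentrality parameter: δ = d / √(1/n₁ + 1/n₂) = 0.5476 / √(1/64 + 1/25) = 2.3219
Critical value for a two-sided test at α = 0.01: z_{α/2} = 2.576.
Power = Φ(δ − 2.576) + Φ(−δ − 2.576) = Φ(-0.254) + Φ(-4.898) = 0.3998 + 0.0000 = 0.3998.

Power ≈ 0.400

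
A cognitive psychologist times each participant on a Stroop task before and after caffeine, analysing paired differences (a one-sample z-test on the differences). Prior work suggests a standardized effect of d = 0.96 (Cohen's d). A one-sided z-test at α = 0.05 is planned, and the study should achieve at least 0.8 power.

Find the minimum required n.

n = 7

For power 0.8 need Φ(δ − z_{0.05}) = 0.8, so δ = z_{0.05} + z_{0.20} = 1.645 + 0.842 = 2.486.
δ = d·√n ⇒ n = (δ/d)² = (2.486 / 0.96)² = 6.71.
Round up to the next whole unit.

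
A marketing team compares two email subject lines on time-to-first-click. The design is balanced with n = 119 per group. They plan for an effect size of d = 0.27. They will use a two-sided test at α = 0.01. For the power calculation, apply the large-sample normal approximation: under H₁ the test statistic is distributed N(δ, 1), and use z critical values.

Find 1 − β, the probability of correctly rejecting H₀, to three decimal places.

Noncentrality parameter: δ = d·√(n/2) = 0.27 × √(119/2) = 2.0827
Critical value for a two-sided test at α = 0.01: z_{α/2} = 2.576.
Power = Φ(δ − 2.576) + Φ(−δ − 2.576) = Φ(-0.493) + Φ(-4.659) = 0.3110 + 0.0000 = 0.3110.

Power ≈ 0.311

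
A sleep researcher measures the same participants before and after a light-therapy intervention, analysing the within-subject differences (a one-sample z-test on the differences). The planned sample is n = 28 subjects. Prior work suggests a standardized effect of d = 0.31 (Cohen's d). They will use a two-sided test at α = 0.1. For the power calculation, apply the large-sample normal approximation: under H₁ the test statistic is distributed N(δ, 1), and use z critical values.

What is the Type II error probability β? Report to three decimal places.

Noncentrality parameter: δ = d·√n = 0.31 × √28 = 1.6404
Critical value for a two-sided test at α = 0.1: z_{α/2} = 1.645.
Power = Φ(δ − 1.645) + Φ(−δ − 1.645) = Φ(-0.004) + Φ(-3.285) = 0.4982 + 0.0005 = 0.4987.
Type II error: β = 1 − power = 1 − 0.4987 = 0.5013.

β ≈ 0.501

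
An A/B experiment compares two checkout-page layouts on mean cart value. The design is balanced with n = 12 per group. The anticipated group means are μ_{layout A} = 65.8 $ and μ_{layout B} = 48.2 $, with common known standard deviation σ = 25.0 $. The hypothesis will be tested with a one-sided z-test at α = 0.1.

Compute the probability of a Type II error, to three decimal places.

β ≈ 0.329

Standardized effect: d = |μ_{layout A} − μ_{layout B}| / σ = |65.8 − 48.2| / 25.0 = 0.7040
Noncentrality parameter: δ = d·√(n/2) = 0.7040 × √(12/2) = 1.7244
Critical value for a one-sided test at α = 0.1: z_α = 1.282.
Power = P(Z > 1.282 − δ) = Φ(0.443) = 0.6711.
Type II error: β = 1 − power = 1 − 0.6711 = 0.3289.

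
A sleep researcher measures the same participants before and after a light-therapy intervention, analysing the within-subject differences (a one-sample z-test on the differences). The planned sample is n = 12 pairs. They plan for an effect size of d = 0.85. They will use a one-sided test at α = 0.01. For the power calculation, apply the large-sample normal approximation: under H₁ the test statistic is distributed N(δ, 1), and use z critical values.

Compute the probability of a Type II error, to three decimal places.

Noncentrality parameter: λ = d·√n = 0.85 × √12 = 2.9445
One-sided α = 0.01 → critical value z_{0.01} = 2.326.
Power = Φ(λ − 2.326) = Φ(0.618) = 0.7318.
Type II error: β = 1 − power = 1 − 0.7318 = 0.2682.

β ≈ 0.268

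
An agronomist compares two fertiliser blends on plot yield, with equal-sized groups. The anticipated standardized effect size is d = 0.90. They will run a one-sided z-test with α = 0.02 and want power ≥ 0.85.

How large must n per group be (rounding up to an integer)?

n = 24 per group

For power 0.85 need Φ(δ − z_{0.02}) = 0.85, so δ = z_{0.02} + z_{0.15} = 2.054 + 1.036 = 3.090.
δ = d·√(n/2) ⇒ n = 2(δ/d)² = 2 × (3.090 / 0.90)² = 23.58.
Round up to the next whole unit.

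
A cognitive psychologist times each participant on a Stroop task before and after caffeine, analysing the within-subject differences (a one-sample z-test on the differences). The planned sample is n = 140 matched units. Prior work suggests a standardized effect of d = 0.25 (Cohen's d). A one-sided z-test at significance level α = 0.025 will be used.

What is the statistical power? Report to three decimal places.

Power ≈ 0.841

Noncentrality parameter: δ = d·√n = 0.25 × √140 = 2.9580
One-sided α = 0.025 → critical value z_{0.025} = 1.960.
Power = P(Z > 1.960 − δ) = Φ(0.998) = 0.8409.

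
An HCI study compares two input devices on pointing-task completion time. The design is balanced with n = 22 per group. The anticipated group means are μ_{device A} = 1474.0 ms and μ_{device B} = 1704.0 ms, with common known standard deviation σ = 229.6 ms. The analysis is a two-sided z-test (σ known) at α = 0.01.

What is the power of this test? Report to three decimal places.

Power ≈ 0.772

Standardized effect: d = |μ_{device A} − μ_{device B}| / σ = |1474.0 − 1704.0| / 229.6 = 1.0017
Noncentrality parameter: λ = d·√(n/2) = 1.0017 × √(22/2) = 3.3224
Two-sided α = 0.01 → critical value z_{0.005} = 2.576.
Power = Φ(λ − 2.576) + Φ(−λ − 2.576) = Φ(0.747) + Φ(-5.898) = 0.7723 + 0.0000 = 0.7723.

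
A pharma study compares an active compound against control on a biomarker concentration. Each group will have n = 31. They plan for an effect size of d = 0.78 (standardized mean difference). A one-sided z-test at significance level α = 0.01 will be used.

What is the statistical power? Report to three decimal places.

Power ≈ 0.772

Noncentrality parameter: δ = d·√(n/2) = 0.78 × √(31/2) = 3.0709
One-sided α = 0.01 → critical value z_{0.01} = 2.326.
Power = P(Z > 2.326 − δ) = Φ(0.745) = 0.7717.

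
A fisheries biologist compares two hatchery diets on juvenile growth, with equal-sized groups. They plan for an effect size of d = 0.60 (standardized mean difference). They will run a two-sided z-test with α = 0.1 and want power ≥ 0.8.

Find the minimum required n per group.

For power 0.8 need Φ(δ − z_{0.05}) = 0.8, so δ = z_{0.05} + z_{0.20} = 1.645 + 0.842 = 2.486.
(For δ > 0 the lower-tail rejection region contributes negligibly to power, so the one-term inversion is standard.)
δ = d·√(n/2) ⇒ n = 2(δ/d)² = 2 × (2.486 / 0.60)² = 34.35.
Rounding up, n = 35 per group.

n = 35 per group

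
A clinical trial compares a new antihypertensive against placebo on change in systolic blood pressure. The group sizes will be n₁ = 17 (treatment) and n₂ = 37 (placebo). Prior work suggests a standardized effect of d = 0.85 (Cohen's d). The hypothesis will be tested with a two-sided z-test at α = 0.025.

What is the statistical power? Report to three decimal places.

Power ≈ 0.745

Noncentrality parameter: δ = d / √(1/n₁ + 1/n₂) = 0.85 / √(1/17 + 1/37) = 2.9010
Critical value for a two-sided test at α = 0.025: z_{α/2} = 2.241.
Power = Φ(δ − 2.241) + Φ(−δ − 2.241) = Φ(0.660) + Φ(-5.142) = 0.7452 + 0.0000 = 0.7452.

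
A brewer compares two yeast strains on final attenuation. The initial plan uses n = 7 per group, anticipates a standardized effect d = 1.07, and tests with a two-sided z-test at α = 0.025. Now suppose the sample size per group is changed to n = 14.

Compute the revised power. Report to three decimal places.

Power ≈ 0.722

With n = 14 per group: δ = d·√(n/2) = 1.07 × √(14/2) = 2.8310. Critical value z_{0.0125} = 2.241.
Revised power = Φ(δ − 2.241) + Φ(−δ − 2.241) = Φ(0.590) + Φ(-5.072) = 0.7223 + 0.0000 = 0.7223.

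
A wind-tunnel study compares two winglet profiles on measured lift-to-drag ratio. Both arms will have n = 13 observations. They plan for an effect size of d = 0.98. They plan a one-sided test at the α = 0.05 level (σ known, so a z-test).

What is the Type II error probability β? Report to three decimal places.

β ≈ 0.197

Noncentrality parameter: δ = d·√(n/2) = 0.98 × √(13/2) = 2.4985
Critical value for a one-sided test at α = 0.05: z_α = 1.645.
Power = Φ(δ − 1.645) = Φ(0.854) = 0.8034.
Type II error: β = 1 − power = 1 − 0.8034 = 0.1966.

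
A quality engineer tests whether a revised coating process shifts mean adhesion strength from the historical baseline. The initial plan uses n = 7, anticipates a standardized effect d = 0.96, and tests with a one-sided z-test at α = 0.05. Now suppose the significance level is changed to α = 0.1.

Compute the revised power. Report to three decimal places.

δ = d·√n = 0.96 × √7 = 2.5399 (unchanged). New critical value: z_{0.1} = 1.282.
Revised power = Φ(δ − 1.282) = Φ(1.258) = 0.8959.

Power ≈ 0.896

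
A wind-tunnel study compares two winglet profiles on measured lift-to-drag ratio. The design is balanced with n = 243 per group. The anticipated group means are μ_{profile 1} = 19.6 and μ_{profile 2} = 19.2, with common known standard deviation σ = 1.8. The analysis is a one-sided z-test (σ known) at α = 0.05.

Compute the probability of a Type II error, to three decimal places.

β ≈ 0.211

Standardized effect: d = |μ_{profile 1} − μ_{profile 2}| / σ = |19.6 − 19.2| / 1.8 = 0.2222
Noncentrality parameter: δ = d·√(n/2) = 0.2222 × √(243/2) = 2.4495
One-sided α = 0.05 → critical value z_{0.05} = 1.645.
Power = Φ(δ − 1.645) = Φ(0.805) = 0.7895.
Type II error: β = 1 − power = 1 − 0.7895 = 0.2105.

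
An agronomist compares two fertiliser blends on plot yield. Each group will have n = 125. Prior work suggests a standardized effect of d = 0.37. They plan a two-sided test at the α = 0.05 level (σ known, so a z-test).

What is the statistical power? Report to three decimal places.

Power ≈ 0.833

Noncentrality parameter: δ = d·√(n/2) = 0.37 × √(125/2) = 2.9251
Critical value for a two-sided test at α = 0.05: z_{α/2} = 1.960.
Power = Φ(δ − 1.960) + Φ(−δ − 1.960) = Φ(0.965) + Φ(-4.885) = 0.8328 + 0.0000 = 0.8328.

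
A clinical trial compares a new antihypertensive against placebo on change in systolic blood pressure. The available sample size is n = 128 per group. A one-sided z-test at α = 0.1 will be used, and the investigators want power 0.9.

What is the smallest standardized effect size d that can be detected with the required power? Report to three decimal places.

d ≈ 0.320

Need Φ(δ − 1.282) = 0.9, so δ = 1.282 + 1.282 = 2.563.
δ = d·√(n/2) ⇒ d = δ/√(n/2) = 2.563/√(128/2) = 0.3204.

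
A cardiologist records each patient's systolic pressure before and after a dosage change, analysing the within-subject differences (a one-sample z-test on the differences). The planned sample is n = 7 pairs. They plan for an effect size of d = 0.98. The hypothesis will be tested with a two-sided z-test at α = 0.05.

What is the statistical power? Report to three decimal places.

Power ≈ 0.737

Noncentrality parameter: δ = d·√n = 0.98 × √7 = 2.5928
Two-sided α = 0.05 → critical value z_{0.025} = 1.960.
Power = Φ(δ − 1.960) + Φ(−δ − 1.960) = Φ(0.633) + Φ(-4.553) = 0.7366 + 0.0000 = 0.7366.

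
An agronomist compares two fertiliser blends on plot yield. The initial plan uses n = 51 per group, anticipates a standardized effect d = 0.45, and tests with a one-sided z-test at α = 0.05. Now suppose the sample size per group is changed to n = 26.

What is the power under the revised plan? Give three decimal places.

With n = 26 per group: δ = d·√(n/2) = 0.45 × √(26/2) = 1.6225. Critical value z_{0.05} = 1.645.
Revised power = P(Z > 1.645 − δ) = Φ(-0.022) = 0.4911.

Power ≈ 0.491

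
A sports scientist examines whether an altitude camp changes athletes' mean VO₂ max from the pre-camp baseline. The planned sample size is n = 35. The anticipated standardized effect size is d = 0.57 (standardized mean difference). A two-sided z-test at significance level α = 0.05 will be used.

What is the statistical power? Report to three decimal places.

Noncentrality parameter: δ = d·√n = 0.57 × √35 = 3.3722
Two-sided α = 0.05 → critical value z_{0.025} = 1.960.
Power = Φ(δ − 1.960) + Φ(−δ − 1.960) = Φ(1.412) + Φ(-5.332) = 0.9211 + 0.0000 = 0.9211.

Power ≈ 0.921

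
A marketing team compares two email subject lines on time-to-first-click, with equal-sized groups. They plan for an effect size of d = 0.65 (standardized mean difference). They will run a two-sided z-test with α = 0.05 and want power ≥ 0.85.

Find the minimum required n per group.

Set Φ(δ − 1.960) = 0.85; then δ − 1.960 = Φ⁻¹(0.85) = 1.036, giving δ = 2.996.
(The Φ(−δ − z_{α/2}) term is vanishingly small for δ > 0 and is dropped in the standard sample-size formula.)
δ = d·√(n/2) ⇒ n = 2(δ/d)² = 2 × (2.996 / 0.65)² = 42.50.
Round up to the next whole unit.

n = 43 per group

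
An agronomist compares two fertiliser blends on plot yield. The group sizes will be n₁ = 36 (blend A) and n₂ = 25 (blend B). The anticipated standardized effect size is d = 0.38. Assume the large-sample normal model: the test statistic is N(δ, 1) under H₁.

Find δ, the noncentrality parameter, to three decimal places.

The noncentrality parameter scales effect size by the design's sample-size factor: δ = d / √(1/n₁ + 1/n₂) = 0.38 / √(1/36 + 1/25) = 1.4596

δ ≈ 1.460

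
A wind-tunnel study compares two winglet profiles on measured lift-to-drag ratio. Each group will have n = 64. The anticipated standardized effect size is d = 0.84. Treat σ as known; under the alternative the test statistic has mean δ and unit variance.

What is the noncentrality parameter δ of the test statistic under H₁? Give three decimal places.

δ = d·√(n/2) = 0.84 × √(64/2) = 4.7518

δ ≈ 4.752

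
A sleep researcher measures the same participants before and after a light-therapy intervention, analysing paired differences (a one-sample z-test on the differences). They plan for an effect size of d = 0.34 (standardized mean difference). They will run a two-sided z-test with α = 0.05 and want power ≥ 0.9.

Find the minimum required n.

n = 91

For power 0.9 need Φ(δ − z_{0.025}) = 0.9, so δ = z_{0.025} + z_{0.10} = 1.960 + 1.282 = 3.242.
(Ignoring the negligible lower-tail rejection probability gives the usual closed-form inversion.)
δ = d·√n ⇒ n = (δ/d)² = (3.242 / 0.34)² = 90.89.
Round up to the next whole unit.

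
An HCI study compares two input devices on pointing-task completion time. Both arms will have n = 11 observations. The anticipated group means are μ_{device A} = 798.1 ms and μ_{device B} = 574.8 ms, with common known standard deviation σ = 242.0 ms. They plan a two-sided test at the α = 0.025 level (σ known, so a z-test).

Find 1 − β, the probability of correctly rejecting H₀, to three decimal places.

Power ≈ 0.469

Standardized effect: d = |μ_{device A} − μ_{device B}| / σ = |798.1 − 574.8| / 242.0 = 0.9227
Noncentrality parameter: δ = d·√(n/2) = 0.9227 × √(11/2) = 2.1640
Critical value for a two-sided test at α = 0.025: z_{α/2} = 2.241.
Power = Φ(δ − 2.241) + Φ(−δ − 2.241) = Φ(-0.077) + Φ(-4.405) = 0.4691 + 0.0000 = 0.4692.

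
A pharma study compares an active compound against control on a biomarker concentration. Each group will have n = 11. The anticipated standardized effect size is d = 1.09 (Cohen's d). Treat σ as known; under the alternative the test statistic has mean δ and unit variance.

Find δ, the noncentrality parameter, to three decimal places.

The noncentrality parameter scales effect size by the design's sample-size factor: δ = d·√(n/2) = 1.09 × √(11/2) = 2.5563

δ ≈ 2.556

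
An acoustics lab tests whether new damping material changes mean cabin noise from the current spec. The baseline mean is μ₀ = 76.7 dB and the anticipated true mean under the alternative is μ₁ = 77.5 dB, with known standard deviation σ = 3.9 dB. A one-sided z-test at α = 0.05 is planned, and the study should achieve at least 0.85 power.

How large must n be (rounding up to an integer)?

Standardized effect: d = |μ₁ − μ₀| / σ = |77.5 − 76.7| / 3.9 = 0.2051
Set Φ(δ − 1.645) = 0.85; then δ − 1.645 = Φ⁻¹(0.85) = 1.036, giving δ = 2.681.
δ = d·√n ⇒ n = (δ/d)² = (2.681 / 0.2051)² = 170.86.
Round up to the next whole unit.

n = 171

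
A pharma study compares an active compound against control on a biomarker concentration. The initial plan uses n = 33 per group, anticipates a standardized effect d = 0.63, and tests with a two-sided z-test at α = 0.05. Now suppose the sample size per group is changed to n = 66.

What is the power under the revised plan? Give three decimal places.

With n = 66 per group: δ = d·√(n/2) = 0.63 × √(66/2) = 3.6191. Critical value z_{0.025} = 1.960.
Revised power = Φ(δ − 1.960) + Φ(−δ − 1.960) = Φ(1.659) + Φ(-5.579) = 0.9515 + 0.0000 = 0.9515.

Power ≈ 0.951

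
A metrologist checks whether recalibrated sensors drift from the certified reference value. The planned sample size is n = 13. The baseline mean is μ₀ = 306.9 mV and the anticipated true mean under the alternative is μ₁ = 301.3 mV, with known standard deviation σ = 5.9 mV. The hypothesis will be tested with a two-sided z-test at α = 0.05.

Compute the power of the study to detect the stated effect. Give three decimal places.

Power ≈ 0.928

Standardized effect: d = |μ₁ − μ₀| / σ = |301.3 − 306.9| / 5.9 = 0.9492
Noncentrality parameter: δ = d·√n = 0.9492 × √13 = 3.4222
Two-sided α = 0.05 → critical value z_{0.025} = 1.960.
Power = Φ(δ − 1.960) + Φ(−δ − 1.960) = Φ(1.462) + Φ(-5.382) = 0.9282 + 0.0000 = 0.9282.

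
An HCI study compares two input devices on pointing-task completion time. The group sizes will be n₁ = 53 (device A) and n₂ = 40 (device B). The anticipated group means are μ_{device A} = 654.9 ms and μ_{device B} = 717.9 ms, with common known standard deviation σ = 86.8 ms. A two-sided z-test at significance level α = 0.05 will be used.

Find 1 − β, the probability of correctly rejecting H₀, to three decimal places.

Power ≈ 0.934

Standardized effect: d = |μ_{device A} − μ_{device B}| / σ = |654.9 − 717.9| / 86.8 = 0.7258
Noncentrality parameter: δ = d / √(1/n₁ + 1/n₂) = 0.7258 / √(1/53 + 1/40) = 3.4654
Two-sided α = 0.05 → critical value z_{0.025} = 1.960.
Power = Φ(δ − 1.960) + Φ(−δ − 1.960) = Φ(1.505) + Φ(-5.425) = 0.9339 + 0.0000 = 0.9339.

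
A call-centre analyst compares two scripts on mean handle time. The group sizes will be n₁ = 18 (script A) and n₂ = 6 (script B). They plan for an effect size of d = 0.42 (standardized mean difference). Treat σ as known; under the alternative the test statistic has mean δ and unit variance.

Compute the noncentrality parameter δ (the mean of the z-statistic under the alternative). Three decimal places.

δ = d / √(1/n₁ + 1/n₂) = 0.42 / √(1/18 + 1/6) = 0.8910

δ ≈ 0.891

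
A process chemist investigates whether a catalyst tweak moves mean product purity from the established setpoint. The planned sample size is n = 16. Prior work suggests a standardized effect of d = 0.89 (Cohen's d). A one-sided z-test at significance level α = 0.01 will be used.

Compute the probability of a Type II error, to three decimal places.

β ≈ 0.109

Noncentrality parameter: δ = d·√n = 0.89 × √16 = 3.5600
Critical value for a one-sided test at α = 0.01: z_α = 2.326.
Power = Φ(δ − 2.326) = Φ(1.234) = 0.8913.
Type II error: β = 1 − power = 1 − 0.8913 = 0.1087.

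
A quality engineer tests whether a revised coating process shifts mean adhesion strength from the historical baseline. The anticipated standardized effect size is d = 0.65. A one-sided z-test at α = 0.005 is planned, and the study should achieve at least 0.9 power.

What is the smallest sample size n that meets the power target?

n = 36

Set Φ(δ − 2.576) = 0.9; then δ − 2.576 = Φ⁻¹(0.9) = 1.282, giving δ = 3.857.
δ = d·√n ⇒ n = (δ/d)² = (3.857 / 0.65)² = 35.22.
Round up to the next whole unit.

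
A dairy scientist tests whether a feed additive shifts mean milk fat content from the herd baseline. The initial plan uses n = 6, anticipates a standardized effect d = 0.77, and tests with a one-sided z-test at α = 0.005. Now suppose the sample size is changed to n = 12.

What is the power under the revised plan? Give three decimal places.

With n = 12: δ = d·√n = 0.77 × √12 = 2.6674. Critical value z_{0.005} = 2.576.
Revised power = P(Z > 2.576 − δ) = Φ(0.092) = 0.5365.

Power ≈ 0.536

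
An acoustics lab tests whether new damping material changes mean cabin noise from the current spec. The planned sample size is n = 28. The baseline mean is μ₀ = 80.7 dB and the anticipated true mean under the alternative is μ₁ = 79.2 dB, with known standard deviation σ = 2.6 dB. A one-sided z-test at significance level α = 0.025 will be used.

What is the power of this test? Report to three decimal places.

Power ≈ 0.863

Standardized effect: d = |μ₁ − μ₀| / σ = |79.2 − 80.7| / 2.6 = 0.5769
Noncentrality parameter: δ = d·√n = 0.5769 × √28 = 3.0528
Critical value for a one-sided test at α = 0.025: z_α = 1.960.
Power = Φ(δ − 1.960) = Φ(1.093) = 0.8628.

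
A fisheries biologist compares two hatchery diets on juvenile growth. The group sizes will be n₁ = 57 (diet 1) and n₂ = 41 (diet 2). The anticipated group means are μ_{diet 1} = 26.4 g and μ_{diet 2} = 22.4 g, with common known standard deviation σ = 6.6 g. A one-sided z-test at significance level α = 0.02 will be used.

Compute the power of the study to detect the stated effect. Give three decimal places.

Standardized effect: d = |μ_{diet 1} − μ_{diet 2}| / σ = |26.4 − 22.4| / 6.6 = 0.6061
Noncentrality parameter: δ = d / √(1/n₁ + 1/n₂) = 0.6061 / √(1/57 + 1/41) = 2.9596
Critical value for a one-sided test at α = 0.02: z_α = 2.054.
Power = Φ(δ − 2.054) = Φ(0.906) = 0.8175.

Power ≈ 0.817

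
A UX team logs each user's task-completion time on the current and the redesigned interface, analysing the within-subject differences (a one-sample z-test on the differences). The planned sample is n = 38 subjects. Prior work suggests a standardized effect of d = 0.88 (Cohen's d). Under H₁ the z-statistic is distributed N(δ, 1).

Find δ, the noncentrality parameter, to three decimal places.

The noncentrality parameter scales effect size by the design's sample-size factor: δ = d·√n = 0.88 × √38 = 5.4247

δ ≈ 5.425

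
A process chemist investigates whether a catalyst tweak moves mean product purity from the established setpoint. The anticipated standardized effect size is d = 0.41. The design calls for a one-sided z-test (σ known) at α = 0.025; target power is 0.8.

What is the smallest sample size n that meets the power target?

n = 47

Set Φ(δ − 1.960) = 0.8; then δ − 1.960 = Φ⁻¹(0.8) = 0.842, giving δ = 2.802.
δ = d·√n ⇒ n = (δ/d)² = (2.802 / 0.41)² = 46.69.
Round up to the next whole unit.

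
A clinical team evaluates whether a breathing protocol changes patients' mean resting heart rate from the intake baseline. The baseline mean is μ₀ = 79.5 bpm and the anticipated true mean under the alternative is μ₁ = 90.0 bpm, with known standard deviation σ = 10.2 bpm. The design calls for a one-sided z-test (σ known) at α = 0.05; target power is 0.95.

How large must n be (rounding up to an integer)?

Standardized effect: d = |μ₁ − μ₀| / σ = |90.0 − 79.5| / 10.2 = 1.0294
Set Φ(δ − 1.645) = 0.95; then δ − 1.645 = Φ⁻¹(0.95) = 1.645, giving δ = 3.290.
δ = d·√n ⇒ n = (δ/d)² = (3.290 / 1.0294)² = 10.21.
Rounding up, n = 11.

n = 11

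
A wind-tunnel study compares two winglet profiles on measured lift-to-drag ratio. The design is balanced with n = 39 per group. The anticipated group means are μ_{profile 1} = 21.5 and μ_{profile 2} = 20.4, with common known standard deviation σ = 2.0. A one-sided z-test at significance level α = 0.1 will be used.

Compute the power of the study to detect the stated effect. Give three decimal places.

Power ≈ 0.874

Standardized effect: d = |μ_{profile 1} − μ_{profile 2}| / σ = |21.5 − 20.4| / 2.0 = 0.5500
Noncentrality parameter: δ = d·√(n/2) = 0.5500 × √(39/2) = 2.4287
Critical value for a one-sided test at α = 0.1: z_α = 1.282.
Power = P(Z > 1.282 − δ) = Φ(1.147) = 0.8743.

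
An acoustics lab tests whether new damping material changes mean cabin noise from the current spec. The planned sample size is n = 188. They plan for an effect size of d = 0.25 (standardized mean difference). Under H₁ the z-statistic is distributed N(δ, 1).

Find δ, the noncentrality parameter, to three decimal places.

δ = d·√n = 0.25 × √188 = 3.4278

δ ≈ 3.428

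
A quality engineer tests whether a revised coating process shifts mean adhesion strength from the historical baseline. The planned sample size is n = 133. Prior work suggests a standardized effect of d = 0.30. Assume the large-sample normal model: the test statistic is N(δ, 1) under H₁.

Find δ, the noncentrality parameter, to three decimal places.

δ ≈ 3.460

δ = d·√n = 0.30 × √133 = 3.4598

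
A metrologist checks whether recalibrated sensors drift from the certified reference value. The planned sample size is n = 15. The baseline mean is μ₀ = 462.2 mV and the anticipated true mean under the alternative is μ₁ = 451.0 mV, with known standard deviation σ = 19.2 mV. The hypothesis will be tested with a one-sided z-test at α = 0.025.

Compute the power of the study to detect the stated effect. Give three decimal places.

Standardized effect: d = |μ₁ − μ₀| / σ = |451.0 − 462.2| / 19.2 = 0.5833
Noncentrality parameter: δ = d·√n = 0.5833 × √15 = 2.2592
One-sided α = 0.025 → critical value z_{0.025} = 1.960.
Power = Φ(δ − 1.960) = Φ(0.299) = 0.6176.

Power ≈ 0.618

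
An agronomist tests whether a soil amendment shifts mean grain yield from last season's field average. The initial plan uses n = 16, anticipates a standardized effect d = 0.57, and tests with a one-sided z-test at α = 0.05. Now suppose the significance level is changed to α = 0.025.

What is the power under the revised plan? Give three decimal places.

Power ≈ 0.626

δ = d·√n = 0.57 × √16 = 2.2800 (unchanged). New critical value: z_{0.025} = 1.960.
Revised power = P(Z > 1.960 − δ) = Φ(0.320) = 0.6255.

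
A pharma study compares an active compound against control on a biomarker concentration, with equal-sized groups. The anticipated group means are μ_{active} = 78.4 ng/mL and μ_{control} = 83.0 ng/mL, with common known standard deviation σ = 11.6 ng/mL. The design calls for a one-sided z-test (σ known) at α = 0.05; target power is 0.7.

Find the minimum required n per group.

Standardized effect: d = |μ_{active} − μ_{control}| / σ = |78.4 − 83.0| / 11.6 = 0.3966
Set Φ(δ − 1.645) = 0.7; then δ − 1.645 = Φ⁻¹(0.7) = 0.524, giving δ = 2.169.
δ = d·√(n/2) ⇒ n = 2(δ/d)² = 2 × (2.169 / 0.3966)² = 59.85.
Rounding up, n = 60 per group.

n = 60 per group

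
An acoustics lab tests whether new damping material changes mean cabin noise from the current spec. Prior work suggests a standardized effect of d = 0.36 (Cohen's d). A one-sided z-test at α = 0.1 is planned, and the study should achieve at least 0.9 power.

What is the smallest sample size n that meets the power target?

Set Φ(δ − 1.282) = 0.9; then δ − 1.282 = Φ⁻¹(0.9) = 1.282, giving δ = 2.563.
δ = d·√n ⇒ n = (δ/d)² = (2.563 / 0.36)² = 50.69.
Round up to the next whole unit.

n = 51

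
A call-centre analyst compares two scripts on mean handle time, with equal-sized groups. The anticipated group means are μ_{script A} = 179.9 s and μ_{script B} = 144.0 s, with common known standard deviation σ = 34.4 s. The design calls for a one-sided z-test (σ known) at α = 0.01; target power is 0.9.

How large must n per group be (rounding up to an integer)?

Standardized effect: d = |μ_{script A} − μ_{script B}| / σ = |179.9 − 144.0| / 34.4 = 1.0436
For power 0.9 need Φ(δ − z_{0.01}) = 0.9, so δ = z_{0.01} + z_{0.10} = 2.326 + 1.282 = 3.608.
δ = d·√(n/2) ⇒ n = 2(δ/d)² = 2 × (3.608 / 1.0436)² = 23.90.
Rounding up, n = 24 per group.

n = 24 per group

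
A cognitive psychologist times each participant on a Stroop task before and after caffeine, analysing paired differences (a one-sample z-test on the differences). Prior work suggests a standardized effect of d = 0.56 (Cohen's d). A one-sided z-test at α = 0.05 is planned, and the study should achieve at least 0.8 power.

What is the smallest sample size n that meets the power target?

n = 20

Set Φ(δ − 1.645) = 0.8; then δ − 1.645 = Φ⁻¹(0.8) = 0.842, giving δ = 2.486.
δ = d·√n ⇒ n = (δ/d)² = (2.486 / 0.56)² = 19.71.
Round up to the next whole unit.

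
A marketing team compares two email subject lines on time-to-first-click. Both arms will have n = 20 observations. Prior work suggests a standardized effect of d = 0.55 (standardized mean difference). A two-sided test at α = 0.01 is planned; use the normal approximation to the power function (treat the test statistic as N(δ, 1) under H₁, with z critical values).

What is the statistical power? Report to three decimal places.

Noncentrality parameter: δ = d·√(n/2) = 0.55 × √(20/2) = 1.7393
Critical value for a two-sided test at α = 0.01: z_{α/2} = 2.576.
Power = Φ(δ − 2.576) + Φ(−δ − 2.576) = Φ(-0.837) + Φ(-4.315) = 0.2014 + 0.0000 = 0.2014.

Power ≈ 0.201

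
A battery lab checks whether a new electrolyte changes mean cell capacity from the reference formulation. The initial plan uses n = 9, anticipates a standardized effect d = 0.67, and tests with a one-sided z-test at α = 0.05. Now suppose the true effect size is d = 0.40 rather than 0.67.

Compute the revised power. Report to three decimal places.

With d = 0.40: δ = d·√n = 0.40 × √9 = 1.2000. Critical value z_{0.05} = 1.645.
Revised power = Φ(δ − 1.645) = Φ(-0.445) = 0.3282.

Power ≈ 0.328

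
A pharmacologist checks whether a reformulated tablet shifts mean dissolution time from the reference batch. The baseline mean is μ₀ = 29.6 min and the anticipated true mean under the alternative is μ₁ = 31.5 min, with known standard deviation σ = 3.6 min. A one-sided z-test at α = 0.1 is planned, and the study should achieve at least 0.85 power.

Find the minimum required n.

n = 20

Standardized effect: d = |μ₁ − μ₀| / σ = |31.5 − 29.6| / 3.6 = 0.5278
For power 0.85 need Φ(δ − z_{0.1}) = 0.85, so δ = z_{0.1} + z_{0.15} = 1.282 + 1.036 = 2.318.
δ = d·√n ⇒ n = (δ/d)² = (2.318 / 0.5278)² = 19.29.
Rounding up, n = 20.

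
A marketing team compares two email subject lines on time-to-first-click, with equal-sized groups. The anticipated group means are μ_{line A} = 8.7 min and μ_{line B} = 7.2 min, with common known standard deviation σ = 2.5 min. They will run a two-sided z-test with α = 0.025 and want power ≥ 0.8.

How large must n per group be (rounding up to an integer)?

n = 53 per group

Standardized effect: d = |μ_{line A} − μ_{line B}| / σ = |8.7 − 7.2| / 2.5 = 0.6000
For power 0.8 need Φ(δ − z_{0.0125}) = 0.8, so δ = z_{0.0125} + z_{0.20} = 2.241 + 0.842 = 3.083.
(Ignoring the negligible lower-tail rejection probability gives the usual closed-form inversion.)
δ = d·√(n/2) ⇒ n = 2(δ/d)² = 2 × (3.083 / 0.6000)² = 52.81.
Rounding up, n = 53 per group.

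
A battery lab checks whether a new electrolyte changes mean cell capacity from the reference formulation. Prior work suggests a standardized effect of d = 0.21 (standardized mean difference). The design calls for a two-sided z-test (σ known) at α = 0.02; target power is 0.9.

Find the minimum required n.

n = 296

Set Φ(δ − 2.326) = 0.9; then δ − 2.326 = Φ⁻¹(0.9) = 1.282, giving δ = 3.608.
(For δ > 0 the lower-tail rejection region contributes negligibly to power, so the one-term inversion is standard.)
δ = d·√n ⇒ n = (δ/d)² = (3.608 / 0.21)² = 295.17.
Round up to the next whole unit.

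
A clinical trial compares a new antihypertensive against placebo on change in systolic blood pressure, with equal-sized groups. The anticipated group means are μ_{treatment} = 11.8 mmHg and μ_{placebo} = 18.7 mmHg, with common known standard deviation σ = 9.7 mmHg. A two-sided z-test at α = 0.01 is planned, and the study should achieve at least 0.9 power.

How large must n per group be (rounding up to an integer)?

n = 59 per group

Standardized effect: d = |μ_{treatment} − μ_{placebo}| / σ = |11.8 − 18.7| / 9.7 = 0.7113
For power 0.9 need Φ(δ − z_{0.005}) = 0.9, so δ = z_{0.005} + z_{0.10} = 2.576 + 1.282 = 3.857.
(For δ > 0 the lower-tail rejection region contributes negligibly to power, so the one-term inversion is standard.)
δ = d·√(n/2) ⇒ n = 2(δ/d)² = 2 × (3.857 / 0.7113)² = 58.81.
Rounding up, n = 59 per group.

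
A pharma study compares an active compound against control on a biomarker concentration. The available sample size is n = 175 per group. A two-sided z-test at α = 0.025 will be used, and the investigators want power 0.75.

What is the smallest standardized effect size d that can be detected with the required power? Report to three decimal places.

Required noncentrality: δ = z_{0.0125} + z_{0.25} = 2.241 + 0.674 = 2.916.
(Lower-tail contribution to power is negligible for δ > 0.)
δ = d·√(n/2) ⇒ d = δ/√(n/2) = 2.916/√(175/2) = 0.3117.

d ≈ 0.312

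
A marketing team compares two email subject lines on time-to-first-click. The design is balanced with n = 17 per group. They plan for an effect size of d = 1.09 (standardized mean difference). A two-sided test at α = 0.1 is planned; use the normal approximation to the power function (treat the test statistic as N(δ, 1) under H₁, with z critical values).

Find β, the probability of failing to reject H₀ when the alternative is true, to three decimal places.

β ≈ 0.063

Noncentrality parameter: δ = d·√(n/2) = 1.09 × √(17/2) = 3.1779
Two-sided α = 0.1 → critical value z_{0.05} = 1.645.
Power = Φ(δ − 1.645) + Φ(−δ − 1.645) = Φ(1.533) + Φ(-4.823) = 0.9374 + 0.0000 = 0.9374.
Type II error: β = 1 − power = 1 − 0.9374 = 0.0626.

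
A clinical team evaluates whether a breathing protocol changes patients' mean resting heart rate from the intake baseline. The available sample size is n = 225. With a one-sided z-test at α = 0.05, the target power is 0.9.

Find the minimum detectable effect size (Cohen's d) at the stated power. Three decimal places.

d ≈ 0.195

Required noncentrality: δ = z_{0.05} + z_{0.10} = 1.645 + 1.282 = 2.926.
δ = d·√n ⇒ d = δ/√n = 2.926/√225 = 0.1951.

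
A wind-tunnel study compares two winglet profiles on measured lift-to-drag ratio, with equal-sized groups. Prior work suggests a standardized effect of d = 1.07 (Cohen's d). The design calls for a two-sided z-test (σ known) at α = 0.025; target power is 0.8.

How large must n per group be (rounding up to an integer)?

Set Φ(δ − 2.241) = 0.8; then δ − 2.241 = Φ⁻¹(0.8) = 0.842, giving δ = 3.083.
(For δ > 0 the lower-tail rejection region contributes negligibly to power, so the one-term inversion is standard.)
δ = d·√(n/2) ⇒ n = 2(δ/d)² = 2 × (3.083 / 1.07)² = 16.60.
Round up to the next whole unit.

n = 17 per group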